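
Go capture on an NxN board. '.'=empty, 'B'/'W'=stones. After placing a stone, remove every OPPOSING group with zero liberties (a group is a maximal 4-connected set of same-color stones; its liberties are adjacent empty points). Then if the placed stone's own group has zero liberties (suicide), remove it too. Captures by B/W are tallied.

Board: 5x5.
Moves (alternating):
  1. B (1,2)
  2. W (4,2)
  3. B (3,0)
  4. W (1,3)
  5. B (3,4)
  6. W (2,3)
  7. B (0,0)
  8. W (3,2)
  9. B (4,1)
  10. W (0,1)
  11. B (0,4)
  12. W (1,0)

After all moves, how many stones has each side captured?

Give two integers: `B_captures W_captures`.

Move 1: B@(1,2) -> caps B=0 W=0
Move 2: W@(4,2) -> caps B=0 W=0
Move 3: B@(3,0) -> caps B=0 W=0
Move 4: W@(1,3) -> caps B=0 W=0
Move 5: B@(3,4) -> caps B=0 W=0
Move 6: W@(2,3) -> caps B=0 W=0
Move 7: B@(0,0) -> caps B=0 W=0
Move 8: W@(3,2) -> caps B=0 W=0
Move 9: B@(4,1) -> caps B=0 W=0
Move 10: W@(0,1) -> caps B=0 W=0
Move 11: B@(0,4) -> caps B=0 W=0
Move 12: W@(1,0) -> caps B=0 W=1

Answer: 0 1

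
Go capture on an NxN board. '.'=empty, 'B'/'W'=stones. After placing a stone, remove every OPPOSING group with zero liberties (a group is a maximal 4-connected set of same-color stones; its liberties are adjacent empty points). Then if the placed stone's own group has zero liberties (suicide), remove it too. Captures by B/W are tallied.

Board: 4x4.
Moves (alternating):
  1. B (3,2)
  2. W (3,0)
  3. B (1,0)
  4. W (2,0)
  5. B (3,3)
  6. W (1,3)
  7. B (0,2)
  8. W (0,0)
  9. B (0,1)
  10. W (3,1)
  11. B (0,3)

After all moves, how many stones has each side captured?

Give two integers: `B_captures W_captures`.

Answer: 1 0

Derivation:
Move 1: B@(3,2) -> caps B=0 W=0
Move 2: W@(3,0) -> caps B=0 W=0
Move 3: B@(1,0) -> caps B=0 W=0
Move 4: W@(2,0) -> caps B=0 W=0
Move 5: B@(3,3) -> caps B=0 W=0
Move 6: W@(1,3) -> caps B=0 W=0
Move 7: B@(0,2) -> caps B=0 W=0
Move 8: W@(0,0) -> caps B=0 W=0
Move 9: B@(0,1) -> caps B=1 W=0
Move 10: W@(3,1) -> caps B=1 W=0
Move 11: B@(0,3) -> caps B=1 W=0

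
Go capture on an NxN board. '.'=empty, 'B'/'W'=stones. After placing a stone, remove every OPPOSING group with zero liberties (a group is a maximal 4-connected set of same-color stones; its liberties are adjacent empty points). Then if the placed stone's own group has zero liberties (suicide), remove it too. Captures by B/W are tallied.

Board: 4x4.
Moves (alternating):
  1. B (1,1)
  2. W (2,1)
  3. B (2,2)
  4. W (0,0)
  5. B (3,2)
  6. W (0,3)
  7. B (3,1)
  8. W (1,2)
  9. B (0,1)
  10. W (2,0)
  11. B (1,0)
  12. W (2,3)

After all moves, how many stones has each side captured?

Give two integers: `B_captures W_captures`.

Answer: 1 0

Derivation:
Move 1: B@(1,1) -> caps B=0 W=0
Move 2: W@(2,1) -> caps B=0 W=0
Move 3: B@(2,2) -> caps B=0 W=0
Move 4: W@(0,0) -> caps B=0 W=0
Move 5: B@(3,2) -> caps B=0 W=0
Move 6: W@(0,3) -> caps B=0 W=0
Move 7: B@(3,1) -> caps B=0 W=0
Move 8: W@(1,2) -> caps B=0 W=0
Move 9: B@(0,1) -> caps B=0 W=0
Move 10: W@(2,0) -> caps B=0 W=0
Move 11: B@(1,0) -> caps B=1 W=0
Move 12: W@(2,3) -> caps B=1 W=0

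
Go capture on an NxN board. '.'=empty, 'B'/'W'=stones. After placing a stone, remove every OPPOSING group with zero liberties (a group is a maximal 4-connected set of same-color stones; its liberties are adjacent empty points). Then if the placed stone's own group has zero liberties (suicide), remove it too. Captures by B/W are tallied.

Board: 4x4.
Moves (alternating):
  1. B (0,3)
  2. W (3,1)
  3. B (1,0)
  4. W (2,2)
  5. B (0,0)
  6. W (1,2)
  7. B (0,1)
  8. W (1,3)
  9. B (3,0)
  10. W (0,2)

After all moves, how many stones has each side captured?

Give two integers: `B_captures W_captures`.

Answer: 0 1

Derivation:
Move 1: B@(0,3) -> caps B=0 W=0
Move 2: W@(3,1) -> caps B=0 W=0
Move 3: B@(1,0) -> caps B=0 W=0
Move 4: W@(2,2) -> caps B=0 W=0
Move 5: B@(0,0) -> caps B=0 W=0
Move 6: W@(1,2) -> caps B=0 W=0
Move 7: B@(0,1) -> caps B=0 W=0
Move 8: W@(1,3) -> caps B=0 W=0
Move 9: B@(3,0) -> caps B=0 W=0
Move 10: W@(0,2) -> caps B=0 W=1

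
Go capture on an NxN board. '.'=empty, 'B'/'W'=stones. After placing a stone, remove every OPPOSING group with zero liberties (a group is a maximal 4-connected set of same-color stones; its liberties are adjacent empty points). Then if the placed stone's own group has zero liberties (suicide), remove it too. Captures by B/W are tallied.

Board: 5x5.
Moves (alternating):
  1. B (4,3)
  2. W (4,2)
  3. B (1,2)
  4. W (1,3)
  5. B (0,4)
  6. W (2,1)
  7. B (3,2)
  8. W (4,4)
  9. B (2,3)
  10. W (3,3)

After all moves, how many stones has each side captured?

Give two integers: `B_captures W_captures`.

Answer: 0 1

Derivation:
Move 1: B@(4,3) -> caps B=0 W=0
Move 2: W@(4,2) -> caps B=0 W=0
Move 3: B@(1,2) -> caps B=0 W=0
Move 4: W@(1,3) -> caps B=0 W=0
Move 5: B@(0,4) -> caps B=0 W=0
Move 6: W@(2,1) -> caps B=0 W=0
Move 7: B@(3,2) -> caps B=0 W=0
Move 8: W@(4,4) -> caps B=0 W=0
Move 9: B@(2,3) -> caps B=0 W=0
Move 10: W@(3,3) -> caps B=0 W=1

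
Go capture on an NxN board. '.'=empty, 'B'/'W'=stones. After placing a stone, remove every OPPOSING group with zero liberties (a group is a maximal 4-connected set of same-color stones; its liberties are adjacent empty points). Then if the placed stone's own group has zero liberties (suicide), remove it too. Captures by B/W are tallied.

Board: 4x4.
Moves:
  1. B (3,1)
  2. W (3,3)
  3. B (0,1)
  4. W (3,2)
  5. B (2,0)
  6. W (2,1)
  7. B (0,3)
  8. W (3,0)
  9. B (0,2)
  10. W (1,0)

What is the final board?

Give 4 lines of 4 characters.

Answer: .BBB
W...
.W..
W.WW

Derivation:
Move 1: B@(3,1) -> caps B=0 W=0
Move 2: W@(3,3) -> caps B=0 W=0
Move 3: B@(0,1) -> caps B=0 W=0
Move 4: W@(3,2) -> caps B=0 W=0
Move 5: B@(2,0) -> caps B=0 W=0
Move 6: W@(2,1) -> caps B=0 W=0
Move 7: B@(0,3) -> caps B=0 W=0
Move 8: W@(3,0) -> caps B=0 W=1
Move 9: B@(0,2) -> caps B=0 W=1
Move 10: W@(1,0) -> caps B=0 W=2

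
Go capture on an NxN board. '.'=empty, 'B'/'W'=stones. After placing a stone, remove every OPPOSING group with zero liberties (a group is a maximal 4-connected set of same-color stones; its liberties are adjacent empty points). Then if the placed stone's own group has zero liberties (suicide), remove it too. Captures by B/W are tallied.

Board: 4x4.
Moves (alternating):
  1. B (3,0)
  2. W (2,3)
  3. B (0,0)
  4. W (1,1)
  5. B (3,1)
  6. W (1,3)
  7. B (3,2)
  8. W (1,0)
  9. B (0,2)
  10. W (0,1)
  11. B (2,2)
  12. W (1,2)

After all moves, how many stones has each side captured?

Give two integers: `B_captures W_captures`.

Move 1: B@(3,0) -> caps B=0 W=0
Move 2: W@(2,3) -> caps B=0 W=0
Move 3: B@(0,0) -> caps B=0 W=0
Move 4: W@(1,1) -> caps B=0 W=0
Move 5: B@(3,1) -> caps B=0 W=0
Move 6: W@(1,3) -> caps B=0 W=0
Move 7: B@(3,2) -> caps B=0 W=0
Move 8: W@(1,0) -> caps B=0 W=0
Move 9: B@(0,2) -> caps B=0 W=0
Move 10: W@(0,1) -> caps B=0 W=1
Move 11: B@(2,2) -> caps B=0 W=1
Move 12: W@(1,2) -> caps B=0 W=1

Answer: 0 1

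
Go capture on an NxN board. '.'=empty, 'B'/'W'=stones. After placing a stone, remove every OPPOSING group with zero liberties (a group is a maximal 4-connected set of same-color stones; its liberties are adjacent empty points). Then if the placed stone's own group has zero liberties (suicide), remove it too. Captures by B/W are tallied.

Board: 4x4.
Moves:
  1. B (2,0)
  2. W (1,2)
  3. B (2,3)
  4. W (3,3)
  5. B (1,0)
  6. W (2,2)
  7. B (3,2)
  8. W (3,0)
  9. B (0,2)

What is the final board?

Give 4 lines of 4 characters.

Move 1: B@(2,0) -> caps B=0 W=0
Move 2: W@(1,2) -> caps B=0 W=0
Move 3: B@(2,3) -> caps B=0 W=0
Move 4: W@(3,3) -> caps B=0 W=0
Move 5: B@(1,0) -> caps B=0 W=0
Move 6: W@(2,2) -> caps B=0 W=0
Move 7: B@(3,2) -> caps B=1 W=0
Move 8: W@(3,0) -> caps B=1 W=0
Move 9: B@(0,2) -> caps B=1 W=0

Answer: ..B.
B.W.
B.WB
W.B.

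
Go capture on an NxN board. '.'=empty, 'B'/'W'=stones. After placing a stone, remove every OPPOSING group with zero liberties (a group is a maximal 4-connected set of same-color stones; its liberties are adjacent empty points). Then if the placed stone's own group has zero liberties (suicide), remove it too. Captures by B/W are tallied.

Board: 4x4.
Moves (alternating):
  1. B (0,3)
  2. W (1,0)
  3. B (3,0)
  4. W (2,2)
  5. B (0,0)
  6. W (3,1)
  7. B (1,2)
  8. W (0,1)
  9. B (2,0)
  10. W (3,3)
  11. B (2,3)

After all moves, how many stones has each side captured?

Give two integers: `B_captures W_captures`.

Answer: 0 1

Derivation:
Move 1: B@(0,3) -> caps B=0 W=0
Move 2: W@(1,0) -> caps B=0 W=0
Move 3: B@(3,0) -> caps B=0 W=0
Move 4: W@(2,2) -> caps B=0 W=0
Move 5: B@(0,0) -> caps B=0 W=0
Move 6: W@(3,1) -> caps B=0 W=0
Move 7: B@(1,2) -> caps B=0 W=0
Move 8: W@(0,1) -> caps B=0 W=1
Move 9: B@(2,0) -> caps B=0 W=1
Move 10: W@(3,3) -> caps B=0 W=1
Move 11: B@(2,3) -> caps B=0 W=1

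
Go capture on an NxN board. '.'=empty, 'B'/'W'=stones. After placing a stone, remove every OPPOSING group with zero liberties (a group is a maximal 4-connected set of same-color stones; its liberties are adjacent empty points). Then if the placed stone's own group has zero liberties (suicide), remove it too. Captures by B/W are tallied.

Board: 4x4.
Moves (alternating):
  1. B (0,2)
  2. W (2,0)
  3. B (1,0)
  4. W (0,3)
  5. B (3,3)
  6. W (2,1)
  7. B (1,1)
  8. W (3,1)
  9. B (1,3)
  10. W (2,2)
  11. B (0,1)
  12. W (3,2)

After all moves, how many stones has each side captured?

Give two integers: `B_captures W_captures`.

Move 1: B@(0,2) -> caps B=0 W=0
Move 2: W@(2,0) -> caps B=0 W=0
Move 3: B@(1,0) -> caps B=0 W=0
Move 4: W@(0,3) -> caps B=0 W=0
Move 5: B@(3,3) -> caps B=0 W=0
Move 6: W@(2,1) -> caps B=0 W=0
Move 7: B@(1,1) -> caps B=0 W=0
Move 8: W@(3,1) -> caps B=0 W=0
Move 9: B@(1,3) -> caps B=1 W=0
Move 10: W@(2,2) -> caps B=1 W=0
Move 11: B@(0,1) -> caps B=1 W=0
Move 12: W@(3,2) -> caps B=1 W=0

Answer: 1 0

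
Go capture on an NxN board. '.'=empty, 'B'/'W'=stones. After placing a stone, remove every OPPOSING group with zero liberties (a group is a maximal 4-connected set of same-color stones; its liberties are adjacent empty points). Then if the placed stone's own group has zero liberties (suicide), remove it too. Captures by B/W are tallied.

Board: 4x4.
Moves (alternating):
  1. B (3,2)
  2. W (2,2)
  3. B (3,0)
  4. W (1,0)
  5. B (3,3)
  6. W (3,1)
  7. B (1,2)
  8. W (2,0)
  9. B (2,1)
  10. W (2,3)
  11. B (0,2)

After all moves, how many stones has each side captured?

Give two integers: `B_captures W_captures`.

Move 1: B@(3,2) -> caps B=0 W=0
Move 2: W@(2,2) -> caps B=0 W=0
Move 3: B@(3,0) -> caps B=0 W=0
Move 4: W@(1,0) -> caps B=0 W=0
Move 5: B@(3,3) -> caps B=0 W=0
Move 6: W@(3,1) -> caps B=0 W=0
Move 7: B@(1,2) -> caps B=0 W=0
Move 8: W@(2,0) -> caps B=0 W=1
Move 9: B@(2,1) -> caps B=0 W=1
Move 10: W@(2,3) -> caps B=0 W=3
Move 11: B@(0,2) -> caps B=0 W=3

Answer: 0 3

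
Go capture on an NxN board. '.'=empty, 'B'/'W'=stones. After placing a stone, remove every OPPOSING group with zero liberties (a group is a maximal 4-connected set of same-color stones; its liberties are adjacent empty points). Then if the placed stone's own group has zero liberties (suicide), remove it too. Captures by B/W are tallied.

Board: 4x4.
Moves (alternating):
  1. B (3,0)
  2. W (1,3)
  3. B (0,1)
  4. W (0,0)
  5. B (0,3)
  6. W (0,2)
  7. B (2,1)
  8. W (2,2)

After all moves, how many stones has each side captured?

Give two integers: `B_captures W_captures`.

Move 1: B@(3,0) -> caps B=0 W=0
Move 2: W@(1,3) -> caps B=0 W=0
Move 3: B@(0,1) -> caps B=0 W=0
Move 4: W@(0,0) -> caps B=0 W=0
Move 5: B@(0,3) -> caps B=0 W=0
Move 6: W@(0,2) -> caps B=0 W=1
Move 7: B@(2,1) -> caps B=0 W=1
Move 8: W@(2,2) -> caps B=0 W=1

Answer: 0 1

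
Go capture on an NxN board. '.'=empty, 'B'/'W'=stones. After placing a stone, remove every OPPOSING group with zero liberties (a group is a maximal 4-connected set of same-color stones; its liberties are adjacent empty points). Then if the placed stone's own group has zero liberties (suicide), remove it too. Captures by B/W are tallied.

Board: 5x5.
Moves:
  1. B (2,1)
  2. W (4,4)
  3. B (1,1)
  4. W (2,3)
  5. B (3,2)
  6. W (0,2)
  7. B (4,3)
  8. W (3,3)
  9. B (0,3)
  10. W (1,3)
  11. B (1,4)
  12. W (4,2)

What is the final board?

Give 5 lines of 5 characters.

Move 1: B@(2,1) -> caps B=0 W=0
Move 2: W@(4,4) -> caps B=0 W=0
Move 3: B@(1,1) -> caps B=0 W=0
Move 4: W@(2,3) -> caps B=0 W=0
Move 5: B@(3,2) -> caps B=0 W=0
Move 6: W@(0,2) -> caps B=0 W=0
Move 7: B@(4,3) -> caps B=0 W=0
Move 8: W@(3,3) -> caps B=0 W=0
Move 9: B@(0,3) -> caps B=0 W=0
Move 10: W@(1,3) -> caps B=0 W=0
Move 11: B@(1,4) -> caps B=0 W=0
Move 12: W@(4,2) -> caps B=0 W=1

Answer: ..WB.
.B.WB
.B.W.
..BW.
..W.W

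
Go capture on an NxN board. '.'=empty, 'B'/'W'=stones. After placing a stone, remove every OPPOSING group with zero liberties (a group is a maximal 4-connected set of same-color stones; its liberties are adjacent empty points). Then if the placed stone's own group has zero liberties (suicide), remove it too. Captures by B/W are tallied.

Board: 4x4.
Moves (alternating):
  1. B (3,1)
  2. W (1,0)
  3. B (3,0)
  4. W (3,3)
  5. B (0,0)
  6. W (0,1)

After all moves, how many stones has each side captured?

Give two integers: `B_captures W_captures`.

Move 1: B@(3,1) -> caps B=0 W=0
Move 2: W@(1,0) -> caps B=0 W=0
Move 3: B@(3,0) -> caps B=0 W=0
Move 4: W@(3,3) -> caps B=0 W=0
Move 5: B@(0,0) -> caps B=0 W=0
Move 6: W@(0,1) -> caps B=0 W=1

Answer: 0 1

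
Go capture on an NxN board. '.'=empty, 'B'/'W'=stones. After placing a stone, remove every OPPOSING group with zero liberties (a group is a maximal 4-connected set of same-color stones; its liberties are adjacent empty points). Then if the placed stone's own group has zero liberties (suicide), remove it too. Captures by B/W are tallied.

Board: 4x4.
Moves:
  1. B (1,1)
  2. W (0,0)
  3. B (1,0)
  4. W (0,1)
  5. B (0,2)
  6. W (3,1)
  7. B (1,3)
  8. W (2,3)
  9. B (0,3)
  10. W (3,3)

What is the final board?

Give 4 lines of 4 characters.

Answer: ..BB
BB.B
...W
.W.W

Derivation:
Move 1: B@(1,1) -> caps B=0 W=0
Move 2: W@(0,0) -> caps B=0 W=0
Move 3: B@(1,0) -> caps B=0 W=0
Move 4: W@(0,1) -> caps B=0 W=0
Move 5: B@(0,2) -> caps B=2 W=0
Move 6: W@(3,1) -> caps B=2 W=0
Move 7: B@(1,3) -> caps B=2 W=0
Move 8: W@(2,3) -> caps B=2 W=0
Move 9: B@(0,3) -> caps B=2 W=0
Move 10: W@(3,3) -> caps B=2 W=0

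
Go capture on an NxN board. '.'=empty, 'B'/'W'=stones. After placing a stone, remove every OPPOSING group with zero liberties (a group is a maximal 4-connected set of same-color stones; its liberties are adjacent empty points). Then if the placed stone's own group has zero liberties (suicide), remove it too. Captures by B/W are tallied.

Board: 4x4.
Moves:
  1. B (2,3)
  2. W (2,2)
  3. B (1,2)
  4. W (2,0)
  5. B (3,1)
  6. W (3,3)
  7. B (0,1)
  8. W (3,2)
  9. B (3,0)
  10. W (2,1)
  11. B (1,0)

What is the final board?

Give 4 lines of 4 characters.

Move 1: B@(2,3) -> caps B=0 W=0
Move 2: W@(2,2) -> caps B=0 W=0
Move 3: B@(1,2) -> caps B=0 W=0
Move 4: W@(2,0) -> caps B=0 W=0
Move 5: B@(3,1) -> caps B=0 W=0
Move 6: W@(3,3) -> caps B=0 W=0
Move 7: B@(0,1) -> caps B=0 W=0
Move 8: W@(3,2) -> caps B=0 W=0
Move 9: B@(3,0) -> caps B=0 W=0
Move 10: W@(2,1) -> caps B=0 W=2
Move 11: B@(1,0) -> caps B=0 W=2

Answer: .B..
B.B.
WWWB
..WW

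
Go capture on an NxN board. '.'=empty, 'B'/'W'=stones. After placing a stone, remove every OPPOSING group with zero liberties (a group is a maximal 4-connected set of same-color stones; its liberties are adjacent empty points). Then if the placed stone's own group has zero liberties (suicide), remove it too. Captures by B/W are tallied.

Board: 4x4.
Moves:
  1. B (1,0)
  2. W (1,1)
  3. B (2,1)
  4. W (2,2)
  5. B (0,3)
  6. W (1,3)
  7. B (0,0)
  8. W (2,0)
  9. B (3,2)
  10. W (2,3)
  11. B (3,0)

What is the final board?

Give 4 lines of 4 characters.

Answer: B..B
BW.W
.BWW
B.B.

Derivation:
Move 1: B@(1,0) -> caps B=0 W=0
Move 2: W@(1,1) -> caps B=0 W=0
Move 3: B@(2,1) -> caps B=0 W=0
Move 4: W@(2,2) -> caps B=0 W=0
Move 5: B@(0,3) -> caps B=0 W=0
Move 6: W@(1,3) -> caps B=0 W=0
Move 7: B@(0,0) -> caps B=0 W=0
Move 8: W@(2,0) -> caps B=0 W=0
Move 9: B@(3,2) -> caps B=0 W=0
Move 10: W@(2,3) -> caps B=0 W=0
Move 11: B@(3,0) -> caps B=1 W=0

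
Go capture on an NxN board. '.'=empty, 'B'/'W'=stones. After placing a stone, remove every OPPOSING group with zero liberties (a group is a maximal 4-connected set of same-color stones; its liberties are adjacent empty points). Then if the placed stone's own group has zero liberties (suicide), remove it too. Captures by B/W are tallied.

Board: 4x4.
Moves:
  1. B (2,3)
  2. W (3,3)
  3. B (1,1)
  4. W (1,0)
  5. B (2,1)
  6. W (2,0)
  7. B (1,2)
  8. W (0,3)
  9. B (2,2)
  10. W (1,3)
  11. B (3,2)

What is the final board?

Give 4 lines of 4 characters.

Move 1: B@(2,3) -> caps B=0 W=0
Move 2: W@(3,3) -> caps B=0 W=0
Move 3: B@(1,1) -> caps B=0 W=0
Move 4: W@(1,0) -> caps B=0 W=0
Move 5: B@(2,1) -> caps B=0 W=0
Move 6: W@(2,0) -> caps B=0 W=0
Move 7: B@(1,2) -> caps B=0 W=0
Move 8: W@(0,3) -> caps B=0 W=0
Move 9: B@(2,2) -> caps B=0 W=0
Move 10: W@(1,3) -> caps B=0 W=0
Move 11: B@(3,2) -> caps B=1 W=0

Answer: ...W
WBBW
WBBB
..B.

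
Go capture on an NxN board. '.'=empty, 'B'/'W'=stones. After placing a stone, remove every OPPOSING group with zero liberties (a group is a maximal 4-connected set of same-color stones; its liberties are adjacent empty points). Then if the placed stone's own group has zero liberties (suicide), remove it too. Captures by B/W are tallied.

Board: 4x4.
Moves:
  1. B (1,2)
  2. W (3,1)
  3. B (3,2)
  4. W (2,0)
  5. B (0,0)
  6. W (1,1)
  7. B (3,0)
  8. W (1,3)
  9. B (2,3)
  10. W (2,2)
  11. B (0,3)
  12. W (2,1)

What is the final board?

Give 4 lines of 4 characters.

Answer: B..B
.WB.
WWWB
.WB.

Derivation:
Move 1: B@(1,2) -> caps B=0 W=0
Move 2: W@(3,1) -> caps B=0 W=0
Move 3: B@(3,2) -> caps B=0 W=0
Move 4: W@(2,0) -> caps B=0 W=0
Move 5: B@(0,0) -> caps B=0 W=0
Move 6: W@(1,1) -> caps B=0 W=0
Move 7: B@(3,0) -> caps B=0 W=0
Move 8: W@(1,3) -> caps B=0 W=0
Move 9: B@(2,3) -> caps B=0 W=0
Move 10: W@(2,2) -> caps B=0 W=0
Move 11: B@(0,3) -> caps B=1 W=0
Move 12: W@(2,1) -> caps B=1 W=0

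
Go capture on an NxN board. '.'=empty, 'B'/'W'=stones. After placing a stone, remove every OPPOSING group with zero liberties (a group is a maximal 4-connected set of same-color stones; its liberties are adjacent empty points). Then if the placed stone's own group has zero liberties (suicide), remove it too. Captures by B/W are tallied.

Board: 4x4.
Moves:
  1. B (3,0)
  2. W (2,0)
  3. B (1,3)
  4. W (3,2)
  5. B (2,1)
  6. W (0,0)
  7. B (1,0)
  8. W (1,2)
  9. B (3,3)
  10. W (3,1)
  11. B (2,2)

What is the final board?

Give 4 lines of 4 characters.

Answer: W...
B.WB
.BB.
B..B

Derivation:
Move 1: B@(3,0) -> caps B=0 W=0
Move 2: W@(2,0) -> caps B=0 W=0
Move 3: B@(1,3) -> caps B=0 W=0
Move 4: W@(3,2) -> caps B=0 W=0
Move 5: B@(2,1) -> caps B=0 W=0
Move 6: W@(0,0) -> caps B=0 W=0
Move 7: B@(1,0) -> caps B=1 W=0
Move 8: W@(1,2) -> caps B=1 W=0
Move 9: B@(3,3) -> caps B=1 W=0
Move 10: W@(3,1) -> caps B=1 W=0
Move 11: B@(2,2) -> caps B=3 W=0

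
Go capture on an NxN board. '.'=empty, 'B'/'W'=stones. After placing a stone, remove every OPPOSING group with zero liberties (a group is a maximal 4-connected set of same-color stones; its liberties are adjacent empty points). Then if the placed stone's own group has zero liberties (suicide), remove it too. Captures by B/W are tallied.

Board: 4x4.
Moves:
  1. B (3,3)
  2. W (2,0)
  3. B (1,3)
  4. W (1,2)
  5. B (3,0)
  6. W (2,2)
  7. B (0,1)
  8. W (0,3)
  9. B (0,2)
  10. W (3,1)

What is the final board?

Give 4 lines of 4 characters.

Answer: .BB.
..WB
W.W.
.W.B

Derivation:
Move 1: B@(3,3) -> caps B=0 W=0
Move 2: W@(2,0) -> caps B=0 W=0
Move 3: B@(1,3) -> caps B=0 W=0
Move 4: W@(1,2) -> caps B=0 W=0
Move 5: B@(3,0) -> caps B=0 W=0
Move 6: W@(2,2) -> caps B=0 W=0
Move 7: B@(0,1) -> caps B=0 W=0
Move 8: W@(0,3) -> caps B=0 W=0
Move 9: B@(0,2) -> caps B=1 W=0
Move 10: W@(3,1) -> caps B=1 W=1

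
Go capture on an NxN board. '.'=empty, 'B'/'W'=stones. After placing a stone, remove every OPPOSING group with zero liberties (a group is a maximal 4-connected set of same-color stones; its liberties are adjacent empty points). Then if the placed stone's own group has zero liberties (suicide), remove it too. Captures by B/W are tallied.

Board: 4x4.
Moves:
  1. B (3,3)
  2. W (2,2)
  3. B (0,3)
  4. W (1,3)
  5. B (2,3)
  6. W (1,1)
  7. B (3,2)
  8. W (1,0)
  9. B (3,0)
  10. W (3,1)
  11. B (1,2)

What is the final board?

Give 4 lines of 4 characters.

Answer: ...B
WWBW
..W.
BW..

Derivation:
Move 1: B@(3,3) -> caps B=0 W=0
Move 2: W@(2,2) -> caps B=0 W=0
Move 3: B@(0,3) -> caps B=0 W=0
Move 4: W@(1,3) -> caps B=0 W=0
Move 5: B@(2,3) -> caps B=0 W=0
Move 6: W@(1,1) -> caps B=0 W=0
Move 7: B@(3,2) -> caps B=0 W=0
Move 8: W@(1,0) -> caps B=0 W=0
Move 9: B@(3,0) -> caps B=0 W=0
Move 10: W@(3,1) -> caps B=0 W=3
Move 11: B@(1,2) -> caps B=0 W=3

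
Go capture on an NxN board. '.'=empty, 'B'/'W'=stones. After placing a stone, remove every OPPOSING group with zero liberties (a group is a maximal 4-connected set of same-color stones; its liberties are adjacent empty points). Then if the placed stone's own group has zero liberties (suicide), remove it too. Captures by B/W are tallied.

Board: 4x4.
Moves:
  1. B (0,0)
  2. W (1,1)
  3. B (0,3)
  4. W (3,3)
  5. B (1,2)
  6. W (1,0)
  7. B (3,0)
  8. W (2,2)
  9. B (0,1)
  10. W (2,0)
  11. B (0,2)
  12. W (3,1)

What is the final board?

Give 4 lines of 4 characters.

Move 1: B@(0,0) -> caps B=0 W=0
Move 2: W@(1,1) -> caps B=0 W=0
Move 3: B@(0,3) -> caps B=0 W=0
Move 4: W@(3,3) -> caps B=0 W=0
Move 5: B@(1,2) -> caps B=0 W=0
Move 6: W@(1,0) -> caps B=0 W=0
Move 7: B@(3,0) -> caps B=0 W=0
Move 8: W@(2,2) -> caps B=0 W=0
Move 9: B@(0,1) -> caps B=0 W=0
Move 10: W@(2,0) -> caps B=0 W=0
Move 11: B@(0,2) -> caps B=0 W=0
Move 12: W@(3,1) -> caps B=0 W=1

Answer: BBBB
WWB.
W.W.
.W.W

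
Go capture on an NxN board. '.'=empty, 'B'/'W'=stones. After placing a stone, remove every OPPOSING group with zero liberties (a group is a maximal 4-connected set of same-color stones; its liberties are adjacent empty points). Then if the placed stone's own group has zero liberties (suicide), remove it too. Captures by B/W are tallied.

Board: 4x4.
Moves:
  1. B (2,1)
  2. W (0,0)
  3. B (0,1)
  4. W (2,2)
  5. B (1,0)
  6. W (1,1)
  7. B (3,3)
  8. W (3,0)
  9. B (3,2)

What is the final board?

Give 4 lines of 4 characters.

Move 1: B@(2,1) -> caps B=0 W=0
Move 2: W@(0,0) -> caps B=0 W=0
Move 3: B@(0,1) -> caps B=0 W=0
Move 4: W@(2,2) -> caps B=0 W=0
Move 5: B@(1,0) -> caps B=1 W=0
Move 6: W@(1,1) -> caps B=1 W=0
Move 7: B@(3,3) -> caps B=1 W=0
Move 8: W@(3,0) -> caps B=1 W=0
Move 9: B@(3,2) -> caps B=1 W=0

Answer: .B..
BW..
.BW.
W.BB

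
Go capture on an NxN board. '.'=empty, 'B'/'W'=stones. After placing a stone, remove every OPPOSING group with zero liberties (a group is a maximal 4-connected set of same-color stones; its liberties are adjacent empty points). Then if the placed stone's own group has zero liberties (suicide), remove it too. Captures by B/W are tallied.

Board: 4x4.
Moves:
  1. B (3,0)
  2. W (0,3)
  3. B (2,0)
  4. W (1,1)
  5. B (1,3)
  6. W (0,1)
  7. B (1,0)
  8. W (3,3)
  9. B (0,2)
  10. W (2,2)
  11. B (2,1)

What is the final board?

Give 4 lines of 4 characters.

Move 1: B@(3,0) -> caps B=0 W=0
Move 2: W@(0,3) -> caps B=0 W=0
Move 3: B@(2,0) -> caps B=0 W=0
Move 4: W@(1,1) -> caps B=0 W=0
Move 5: B@(1,3) -> caps B=0 W=0
Move 6: W@(0,1) -> caps B=0 W=0
Move 7: B@(1,0) -> caps B=0 W=0
Move 8: W@(3,3) -> caps B=0 W=0
Move 9: B@(0,2) -> caps B=1 W=0
Move 10: W@(2,2) -> caps B=1 W=0
Move 11: B@(2,1) -> caps B=1 W=0

Answer: .WB.
BW.B
BBW.
B..W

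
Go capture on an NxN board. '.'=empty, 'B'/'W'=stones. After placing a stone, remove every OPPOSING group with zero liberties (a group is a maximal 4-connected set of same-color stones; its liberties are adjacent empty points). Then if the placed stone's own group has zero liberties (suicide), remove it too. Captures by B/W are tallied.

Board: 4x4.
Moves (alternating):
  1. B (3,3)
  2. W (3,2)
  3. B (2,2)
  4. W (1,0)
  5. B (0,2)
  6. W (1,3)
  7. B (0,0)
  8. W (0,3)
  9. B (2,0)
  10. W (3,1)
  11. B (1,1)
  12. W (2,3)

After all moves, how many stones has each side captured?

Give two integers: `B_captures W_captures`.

Move 1: B@(3,3) -> caps B=0 W=0
Move 2: W@(3,2) -> caps B=0 W=0
Move 3: B@(2,2) -> caps B=0 W=0
Move 4: W@(1,0) -> caps B=0 W=0
Move 5: B@(0,2) -> caps B=0 W=0
Move 6: W@(1,3) -> caps B=0 W=0
Move 7: B@(0,0) -> caps B=0 W=0
Move 8: W@(0,3) -> caps B=0 W=0
Move 9: B@(2,0) -> caps B=0 W=0
Move 10: W@(3,1) -> caps B=0 W=0
Move 11: B@(1,1) -> caps B=1 W=0
Move 12: W@(2,3) -> caps B=1 W=1

Answer: 1 1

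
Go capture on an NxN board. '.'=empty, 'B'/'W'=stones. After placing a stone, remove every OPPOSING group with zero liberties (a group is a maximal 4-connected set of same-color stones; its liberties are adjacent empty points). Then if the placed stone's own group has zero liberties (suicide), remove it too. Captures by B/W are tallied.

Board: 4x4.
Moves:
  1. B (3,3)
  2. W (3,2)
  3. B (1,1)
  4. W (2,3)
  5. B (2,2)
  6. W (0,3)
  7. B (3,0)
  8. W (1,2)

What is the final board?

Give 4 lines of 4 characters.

Move 1: B@(3,3) -> caps B=0 W=0
Move 2: W@(3,2) -> caps B=0 W=0
Move 3: B@(1,1) -> caps B=0 W=0
Move 4: W@(2,3) -> caps B=0 W=1
Move 5: B@(2,2) -> caps B=0 W=1
Move 6: W@(0,3) -> caps B=0 W=1
Move 7: B@(3,0) -> caps B=0 W=1
Move 8: W@(1,2) -> caps B=0 W=1

Answer: ...W
.BW.
..BW
B.W.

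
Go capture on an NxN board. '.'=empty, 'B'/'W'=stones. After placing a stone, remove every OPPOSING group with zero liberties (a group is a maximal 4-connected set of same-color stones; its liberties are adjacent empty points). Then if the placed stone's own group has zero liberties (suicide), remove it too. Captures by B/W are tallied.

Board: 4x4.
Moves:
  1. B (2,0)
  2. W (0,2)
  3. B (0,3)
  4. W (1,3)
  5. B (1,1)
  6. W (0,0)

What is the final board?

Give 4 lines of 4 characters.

Answer: W.W.
.B.W
B...
....

Derivation:
Move 1: B@(2,0) -> caps B=0 W=0
Move 2: W@(0,2) -> caps B=0 W=0
Move 3: B@(0,3) -> caps B=0 W=0
Move 4: W@(1,3) -> caps B=0 W=1
Move 5: B@(1,1) -> caps B=0 W=1
Move 6: W@(0,0) -> caps B=0 W=1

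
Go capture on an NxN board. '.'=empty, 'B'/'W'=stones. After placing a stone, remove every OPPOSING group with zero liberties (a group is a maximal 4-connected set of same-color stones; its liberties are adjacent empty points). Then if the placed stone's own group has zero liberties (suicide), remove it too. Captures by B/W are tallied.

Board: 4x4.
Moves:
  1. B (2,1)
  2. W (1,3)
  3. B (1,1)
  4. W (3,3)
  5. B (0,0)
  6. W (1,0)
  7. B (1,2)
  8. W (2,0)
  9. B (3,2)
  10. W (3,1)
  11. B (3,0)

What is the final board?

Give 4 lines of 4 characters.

Move 1: B@(2,1) -> caps B=0 W=0
Move 2: W@(1,3) -> caps B=0 W=0
Move 3: B@(1,1) -> caps B=0 W=0
Move 4: W@(3,3) -> caps B=0 W=0
Move 5: B@(0,0) -> caps B=0 W=0
Move 6: W@(1,0) -> caps B=0 W=0
Move 7: B@(1,2) -> caps B=0 W=0
Move 8: W@(2,0) -> caps B=0 W=0
Move 9: B@(3,2) -> caps B=0 W=0
Move 10: W@(3,1) -> caps B=0 W=0
Move 11: B@(3,0) -> caps B=3 W=0

Answer: B...
.BBW
.B..
B.BW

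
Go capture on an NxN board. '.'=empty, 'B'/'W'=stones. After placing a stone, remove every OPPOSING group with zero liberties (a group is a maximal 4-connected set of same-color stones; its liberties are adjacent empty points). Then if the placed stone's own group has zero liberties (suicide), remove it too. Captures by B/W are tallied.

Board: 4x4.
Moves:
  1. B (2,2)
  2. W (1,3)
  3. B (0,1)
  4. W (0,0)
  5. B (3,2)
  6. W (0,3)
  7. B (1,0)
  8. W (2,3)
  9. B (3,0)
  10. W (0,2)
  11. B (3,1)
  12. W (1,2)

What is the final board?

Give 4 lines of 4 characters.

Move 1: B@(2,2) -> caps B=0 W=0
Move 2: W@(1,3) -> caps B=0 W=0
Move 3: B@(0,1) -> caps B=0 W=0
Move 4: W@(0,0) -> caps B=0 W=0
Move 5: B@(3,2) -> caps B=0 W=0
Move 6: W@(0,3) -> caps B=0 W=0
Move 7: B@(1,0) -> caps B=1 W=0
Move 8: W@(2,3) -> caps B=1 W=0
Move 9: B@(3,0) -> caps B=1 W=0
Move 10: W@(0,2) -> caps B=1 W=0
Move 11: B@(3,1) -> caps B=1 W=0
Move 12: W@(1,2) -> caps B=1 W=0

Answer: .BWW
B.WW
..BW
BBB.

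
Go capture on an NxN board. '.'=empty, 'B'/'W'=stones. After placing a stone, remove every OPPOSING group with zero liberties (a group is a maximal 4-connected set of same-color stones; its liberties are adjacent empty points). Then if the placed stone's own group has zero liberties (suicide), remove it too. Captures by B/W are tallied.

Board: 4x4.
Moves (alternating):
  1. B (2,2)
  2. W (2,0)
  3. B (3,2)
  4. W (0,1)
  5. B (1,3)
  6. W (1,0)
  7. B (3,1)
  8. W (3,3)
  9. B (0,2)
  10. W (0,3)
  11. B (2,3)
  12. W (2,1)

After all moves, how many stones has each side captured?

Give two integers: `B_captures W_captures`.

Answer: 1 0

Derivation:
Move 1: B@(2,2) -> caps B=0 W=0
Move 2: W@(2,0) -> caps B=0 W=0
Move 3: B@(3,2) -> caps B=0 W=0
Move 4: W@(0,1) -> caps B=0 W=0
Move 5: B@(1,3) -> caps B=0 W=0
Move 6: W@(1,0) -> caps B=0 W=0
Move 7: B@(3,1) -> caps B=0 W=0
Move 8: W@(3,3) -> caps B=0 W=0
Move 9: B@(0,2) -> caps B=0 W=0
Move 10: W@(0,3) -> caps B=0 W=0
Move 11: B@(2,3) -> caps B=1 W=0
Move 12: W@(2,1) -> caps B=1 W=0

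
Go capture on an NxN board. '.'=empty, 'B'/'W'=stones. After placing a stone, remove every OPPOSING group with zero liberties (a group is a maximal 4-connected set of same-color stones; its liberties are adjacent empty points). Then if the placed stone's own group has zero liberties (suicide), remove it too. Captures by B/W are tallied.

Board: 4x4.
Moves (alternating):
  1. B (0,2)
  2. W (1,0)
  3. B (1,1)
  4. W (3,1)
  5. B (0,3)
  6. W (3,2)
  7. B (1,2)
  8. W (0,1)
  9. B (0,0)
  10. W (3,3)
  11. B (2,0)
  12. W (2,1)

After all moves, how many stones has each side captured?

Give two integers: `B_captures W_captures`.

Answer: 2 0

Derivation:
Move 1: B@(0,2) -> caps B=0 W=0
Move 2: W@(1,0) -> caps B=0 W=0
Move 3: B@(1,1) -> caps B=0 W=0
Move 4: W@(3,1) -> caps B=0 W=0
Move 5: B@(0,3) -> caps B=0 W=0
Move 6: W@(3,2) -> caps B=0 W=0
Move 7: B@(1,2) -> caps B=0 W=0
Move 8: W@(0,1) -> caps B=0 W=0
Move 9: B@(0,0) -> caps B=1 W=0
Move 10: W@(3,3) -> caps B=1 W=0
Move 11: B@(2,0) -> caps B=2 W=0
Move 12: W@(2,1) -> caps B=2 W=0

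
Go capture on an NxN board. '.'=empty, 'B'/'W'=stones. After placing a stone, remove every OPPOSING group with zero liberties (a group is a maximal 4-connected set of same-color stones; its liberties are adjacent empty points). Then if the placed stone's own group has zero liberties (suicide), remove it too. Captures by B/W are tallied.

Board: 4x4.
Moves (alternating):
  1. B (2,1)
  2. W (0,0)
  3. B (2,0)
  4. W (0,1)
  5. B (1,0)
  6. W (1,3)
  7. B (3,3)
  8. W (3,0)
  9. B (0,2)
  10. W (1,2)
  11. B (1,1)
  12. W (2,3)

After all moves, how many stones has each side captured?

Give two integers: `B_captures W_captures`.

Answer: 2 0

Derivation:
Move 1: B@(2,1) -> caps B=0 W=0
Move 2: W@(0,0) -> caps B=0 W=0
Move 3: B@(2,0) -> caps B=0 W=0
Move 4: W@(0,1) -> caps B=0 W=0
Move 5: B@(1,0) -> caps B=0 W=0
Move 6: W@(1,3) -> caps B=0 W=0
Move 7: B@(3,3) -> caps B=0 W=0
Move 8: W@(3,0) -> caps B=0 W=0
Move 9: B@(0,2) -> caps B=0 W=0
Move 10: W@(1,2) -> caps B=0 W=0
Move 11: B@(1,1) -> caps B=2 W=0
Move 12: W@(2,3) -> caps B=2 W=0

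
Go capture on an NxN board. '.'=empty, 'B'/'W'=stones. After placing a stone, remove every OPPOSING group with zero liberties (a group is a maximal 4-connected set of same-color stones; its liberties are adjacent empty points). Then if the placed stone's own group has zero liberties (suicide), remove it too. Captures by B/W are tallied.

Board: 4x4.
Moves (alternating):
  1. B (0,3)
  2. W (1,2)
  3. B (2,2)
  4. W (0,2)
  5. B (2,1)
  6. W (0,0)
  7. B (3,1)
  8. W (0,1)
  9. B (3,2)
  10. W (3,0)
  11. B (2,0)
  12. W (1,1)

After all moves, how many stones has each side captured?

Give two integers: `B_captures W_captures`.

Answer: 1 0

Derivation:
Move 1: B@(0,3) -> caps B=0 W=0
Move 2: W@(1,2) -> caps B=0 W=0
Move 3: B@(2,2) -> caps B=0 W=0
Move 4: W@(0,2) -> caps B=0 W=0
Move 5: B@(2,1) -> caps B=0 W=0
Move 6: W@(0,0) -> caps B=0 W=0
Move 7: B@(3,1) -> caps B=0 W=0
Move 8: W@(0,1) -> caps B=0 W=0
Move 9: B@(3,2) -> caps B=0 W=0
Move 10: W@(3,0) -> caps B=0 W=0
Move 11: B@(2,0) -> caps B=1 W=0
Move 12: W@(1,1) -> caps B=1 W=0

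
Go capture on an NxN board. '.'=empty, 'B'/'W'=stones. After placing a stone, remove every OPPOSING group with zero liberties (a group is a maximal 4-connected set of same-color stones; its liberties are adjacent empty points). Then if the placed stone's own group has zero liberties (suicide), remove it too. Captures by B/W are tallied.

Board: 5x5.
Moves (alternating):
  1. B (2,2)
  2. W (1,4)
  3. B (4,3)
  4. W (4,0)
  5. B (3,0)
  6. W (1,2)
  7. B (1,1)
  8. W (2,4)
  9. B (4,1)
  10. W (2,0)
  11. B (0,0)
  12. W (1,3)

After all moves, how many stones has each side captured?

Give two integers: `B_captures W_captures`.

Move 1: B@(2,2) -> caps B=0 W=0
Move 2: W@(1,4) -> caps B=0 W=0
Move 3: B@(4,3) -> caps B=0 W=0
Move 4: W@(4,0) -> caps B=0 W=0
Move 5: B@(3,0) -> caps B=0 W=0
Move 6: W@(1,2) -> caps B=0 W=0
Move 7: B@(1,1) -> caps B=0 W=0
Move 8: W@(2,4) -> caps B=0 W=0
Move 9: B@(4,1) -> caps B=1 W=0
Move 10: W@(2,0) -> caps B=1 W=0
Move 11: B@(0,0) -> caps B=1 W=0
Move 12: W@(1,3) -> caps B=1 W=0

Answer: 1 0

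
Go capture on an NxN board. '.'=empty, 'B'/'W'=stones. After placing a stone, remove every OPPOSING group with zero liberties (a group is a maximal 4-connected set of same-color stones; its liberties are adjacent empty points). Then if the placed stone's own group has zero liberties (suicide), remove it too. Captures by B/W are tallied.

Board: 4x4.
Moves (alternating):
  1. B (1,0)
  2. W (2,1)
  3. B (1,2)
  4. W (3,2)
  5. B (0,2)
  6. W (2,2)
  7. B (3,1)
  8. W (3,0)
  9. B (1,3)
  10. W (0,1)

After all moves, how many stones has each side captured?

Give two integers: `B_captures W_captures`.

Move 1: B@(1,0) -> caps B=0 W=0
Move 2: W@(2,1) -> caps B=0 W=0
Move 3: B@(1,2) -> caps B=0 W=0
Move 4: W@(3,2) -> caps B=0 W=0
Move 5: B@(0,2) -> caps B=0 W=0
Move 6: W@(2,2) -> caps B=0 W=0
Move 7: B@(3,1) -> caps B=0 W=0
Move 8: W@(3,0) -> caps B=0 W=1
Move 9: B@(1,3) -> caps B=0 W=1
Move 10: W@(0,1) -> caps B=0 W=1

Answer: 0 1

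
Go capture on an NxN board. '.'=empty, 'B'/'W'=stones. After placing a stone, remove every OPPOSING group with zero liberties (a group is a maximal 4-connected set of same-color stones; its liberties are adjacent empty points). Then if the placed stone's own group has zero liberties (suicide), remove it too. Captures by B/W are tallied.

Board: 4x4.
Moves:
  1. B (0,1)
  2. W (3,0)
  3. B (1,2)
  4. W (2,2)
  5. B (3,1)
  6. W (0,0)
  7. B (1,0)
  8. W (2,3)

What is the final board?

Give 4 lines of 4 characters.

Answer: .B..
B.B.
..WW
WB..

Derivation:
Move 1: B@(0,1) -> caps B=0 W=0
Move 2: W@(3,0) -> caps B=0 W=0
Move 3: B@(1,2) -> caps B=0 W=0
Move 4: W@(2,2) -> caps B=0 W=0
Move 5: B@(3,1) -> caps B=0 W=0
Move 6: W@(0,0) -> caps B=0 W=0
Move 7: B@(1,0) -> caps B=1 W=0
Move 8: W@(2,3) -> caps B=1 W=0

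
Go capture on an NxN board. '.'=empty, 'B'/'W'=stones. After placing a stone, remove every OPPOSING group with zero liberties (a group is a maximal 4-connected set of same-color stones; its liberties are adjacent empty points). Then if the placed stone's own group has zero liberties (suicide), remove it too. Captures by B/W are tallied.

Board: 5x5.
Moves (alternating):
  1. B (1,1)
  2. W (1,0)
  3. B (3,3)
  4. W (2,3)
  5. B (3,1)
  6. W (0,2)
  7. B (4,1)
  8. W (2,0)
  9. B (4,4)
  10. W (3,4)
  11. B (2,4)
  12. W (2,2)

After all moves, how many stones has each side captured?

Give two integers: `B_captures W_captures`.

Answer: 1 0

Derivation:
Move 1: B@(1,1) -> caps B=0 W=0
Move 2: W@(1,0) -> caps B=0 W=0
Move 3: B@(3,3) -> caps B=0 W=0
Move 4: W@(2,3) -> caps B=0 W=0
Move 5: B@(3,1) -> caps B=0 W=0
Move 6: W@(0,2) -> caps B=0 W=0
Move 7: B@(4,1) -> caps B=0 W=0
Move 8: W@(2,0) -> caps B=0 W=0
Move 9: B@(4,4) -> caps B=0 W=0
Move 10: W@(3,4) -> caps B=0 W=0
Move 11: B@(2,4) -> caps B=1 W=0
Move 12: W@(2,2) -> caps B=1 W=0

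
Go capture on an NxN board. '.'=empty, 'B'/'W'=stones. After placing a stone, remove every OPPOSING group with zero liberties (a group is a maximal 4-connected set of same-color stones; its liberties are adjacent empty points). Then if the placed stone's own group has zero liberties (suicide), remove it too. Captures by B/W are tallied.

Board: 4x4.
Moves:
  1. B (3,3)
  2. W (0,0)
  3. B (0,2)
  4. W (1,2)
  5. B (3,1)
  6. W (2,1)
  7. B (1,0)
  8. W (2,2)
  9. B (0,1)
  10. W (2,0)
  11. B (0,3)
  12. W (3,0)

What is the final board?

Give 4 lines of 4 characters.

Answer: .BBB
B.W.
WWW.
WB.B

Derivation:
Move 1: B@(3,3) -> caps B=0 W=0
Move 2: W@(0,0) -> caps B=0 W=0
Move 3: B@(0,2) -> caps B=0 W=0
Move 4: W@(1,2) -> caps B=0 W=0
Move 5: B@(3,1) -> caps B=0 W=0
Move 6: W@(2,1) -> caps B=0 W=0
Move 7: B@(1,0) -> caps B=0 W=0
Move 8: W@(2,2) -> caps B=0 W=0
Move 9: B@(0,1) -> caps B=1 W=0
Move 10: W@(2,0) -> caps B=1 W=0
Move 11: B@(0,3) -> caps B=1 W=0
Move 12: W@(3,0) -> caps B=1 W=0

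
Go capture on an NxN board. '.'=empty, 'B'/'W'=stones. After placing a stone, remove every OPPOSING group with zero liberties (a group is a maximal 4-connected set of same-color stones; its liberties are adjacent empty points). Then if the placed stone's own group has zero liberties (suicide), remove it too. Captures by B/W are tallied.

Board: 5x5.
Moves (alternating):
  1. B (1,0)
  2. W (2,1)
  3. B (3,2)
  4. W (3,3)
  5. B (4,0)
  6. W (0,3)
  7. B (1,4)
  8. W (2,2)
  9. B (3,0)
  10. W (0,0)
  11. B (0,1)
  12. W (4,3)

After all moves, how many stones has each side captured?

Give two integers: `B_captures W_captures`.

Move 1: B@(1,0) -> caps B=0 W=0
Move 2: W@(2,1) -> caps B=0 W=0
Move 3: B@(3,2) -> caps B=0 W=0
Move 4: W@(3,3) -> caps B=0 W=0
Move 5: B@(4,0) -> caps B=0 W=0
Move 6: W@(0,3) -> caps B=0 W=0
Move 7: B@(1,4) -> caps B=0 W=0
Move 8: W@(2,2) -> caps B=0 W=0
Move 9: B@(3,0) -> caps B=0 W=0
Move 10: W@(0,0) -> caps B=0 W=0
Move 11: B@(0,1) -> caps B=1 W=0
Move 12: W@(4,3) -> caps B=1 W=0

Answer: 1 0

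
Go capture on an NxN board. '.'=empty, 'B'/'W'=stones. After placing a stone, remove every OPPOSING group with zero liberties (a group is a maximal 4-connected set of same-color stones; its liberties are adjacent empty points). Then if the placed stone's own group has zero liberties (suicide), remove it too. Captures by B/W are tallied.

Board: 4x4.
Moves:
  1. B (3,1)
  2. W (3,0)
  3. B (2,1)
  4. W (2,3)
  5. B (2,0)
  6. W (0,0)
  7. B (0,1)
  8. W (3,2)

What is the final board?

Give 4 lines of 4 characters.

Move 1: B@(3,1) -> caps B=0 W=0
Move 2: W@(3,0) -> caps B=0 W=0
Move 3: B@(2,1) -> caps B=0 W=0
Move 4: W@(2,3) -> caps B=0 W=0
Move 5: B@(2,0) -> caps B=1 W=0
Move 6: W@(0,0) -> caps B=1 W=0
Move 7: B@(0,1) -> caps B=1 W=0
Move 8: W@(3,2) -> caps B=1 W=0

Answer: WB..
....
BB.W
.BW.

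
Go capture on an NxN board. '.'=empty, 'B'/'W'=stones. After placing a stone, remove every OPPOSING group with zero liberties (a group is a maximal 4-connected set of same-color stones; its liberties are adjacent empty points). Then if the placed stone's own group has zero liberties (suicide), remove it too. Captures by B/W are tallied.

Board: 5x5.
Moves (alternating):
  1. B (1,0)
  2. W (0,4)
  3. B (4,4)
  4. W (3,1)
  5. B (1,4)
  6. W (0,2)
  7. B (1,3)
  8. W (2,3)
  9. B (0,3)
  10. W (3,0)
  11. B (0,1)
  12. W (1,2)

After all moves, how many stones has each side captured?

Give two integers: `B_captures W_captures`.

Move 1: B@(1,0) -> caps B=0 W=0
Move 2: W@(0,4) -> caps B=0 W=0
Move 3: B@(4,4) -> caps B=0 W=0
Move 4: W@(3,1) -> caps B=0 W=0
Move 5: B@(1,4) -> caps B=0 W=0
Move 6: W@(0,2) -> caps B=0 W=0
Move 7: B@(1,3) -> caps B=0 W=0
Move 8: W@(2,3) -> caps B=0 W=0
Move 9: B@(0,3) -> caps B=1 W=0
Move 10: W@(3,0) -> caps B=1 W=0
Move 11: B@(0,1) -> caps B=1 W=0
Move 12: W@(1,2) -> caps B=1 W=0

Answer: 1 0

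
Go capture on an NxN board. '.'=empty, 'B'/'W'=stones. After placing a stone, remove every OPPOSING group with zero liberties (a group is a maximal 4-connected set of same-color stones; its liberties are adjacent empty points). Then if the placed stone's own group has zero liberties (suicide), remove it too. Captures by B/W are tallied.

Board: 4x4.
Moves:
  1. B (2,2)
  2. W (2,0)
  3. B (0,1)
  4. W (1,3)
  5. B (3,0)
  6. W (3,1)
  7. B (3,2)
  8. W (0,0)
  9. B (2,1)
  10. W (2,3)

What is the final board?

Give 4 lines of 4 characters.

Answer: WB..
...W
WBBW
.WB.

Derivation:
Move 1: B@(2,2) -> caps B=0 W=0
Move 2: W@(2,0) -> caps B=0 W=0
Move 3: B@(0,1) -> caps B=0 W=0
Move 4: W@(1,3) -> caps B=0 W=0
Move 5: B@(3,0) -> caps B=0 W=0
Move 6: W@(3,1) -> caps B=0 W=1
Move 7: B@(3,2) -> caps B=0 W=1
Move 8: W@(0,0) -> caps B=0 W=1
Move 9: B@(2,1) -> caps B=0 W=1
Move 10: W@(2,3) -> caps B=0 W=1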